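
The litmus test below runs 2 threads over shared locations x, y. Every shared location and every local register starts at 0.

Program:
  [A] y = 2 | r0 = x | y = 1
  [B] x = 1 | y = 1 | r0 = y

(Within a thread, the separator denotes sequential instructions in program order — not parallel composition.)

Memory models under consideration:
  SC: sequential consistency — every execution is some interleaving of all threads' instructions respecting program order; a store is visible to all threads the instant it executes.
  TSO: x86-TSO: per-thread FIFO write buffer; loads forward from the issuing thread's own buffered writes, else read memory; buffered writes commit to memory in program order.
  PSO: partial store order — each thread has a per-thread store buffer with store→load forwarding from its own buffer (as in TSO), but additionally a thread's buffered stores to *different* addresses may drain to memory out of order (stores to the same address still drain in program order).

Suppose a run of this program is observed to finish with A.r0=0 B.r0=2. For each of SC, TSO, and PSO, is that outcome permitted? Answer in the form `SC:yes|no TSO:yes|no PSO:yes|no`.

outcome vector order: (A.r0,B.r0)
under SC → (0,1), (1,1), (1,2)
under TSO → (0,1), (0,2), (1,1), (1,2)
under PSO → (0,1), (0,2), (1,1), (1,2)
target (0,2) ∈ {TSO,PSO}

SC:no TSO:yes PSO:yes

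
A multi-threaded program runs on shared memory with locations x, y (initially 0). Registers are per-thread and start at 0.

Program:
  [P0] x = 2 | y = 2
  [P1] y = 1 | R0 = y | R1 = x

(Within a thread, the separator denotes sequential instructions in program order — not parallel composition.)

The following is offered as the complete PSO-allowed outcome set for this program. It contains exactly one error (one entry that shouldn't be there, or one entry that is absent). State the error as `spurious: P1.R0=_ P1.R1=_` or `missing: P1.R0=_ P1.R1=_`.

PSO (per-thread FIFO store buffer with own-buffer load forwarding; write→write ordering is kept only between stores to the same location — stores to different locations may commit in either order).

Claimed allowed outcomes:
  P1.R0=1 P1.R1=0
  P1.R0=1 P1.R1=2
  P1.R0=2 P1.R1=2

missing: P1.R0=2 P1.R1=0

outcome vector order: (P1.R0,P1.R1)
PSO (4): <1 0> <1 2> <2 0> <2 2>
PSO∖claimed = {<2 0>}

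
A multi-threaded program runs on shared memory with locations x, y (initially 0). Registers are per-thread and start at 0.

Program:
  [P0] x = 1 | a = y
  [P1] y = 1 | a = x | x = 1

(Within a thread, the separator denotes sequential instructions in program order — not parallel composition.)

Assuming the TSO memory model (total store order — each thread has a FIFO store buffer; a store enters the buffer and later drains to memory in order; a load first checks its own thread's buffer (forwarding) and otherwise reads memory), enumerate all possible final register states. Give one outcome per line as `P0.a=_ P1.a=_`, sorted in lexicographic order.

P0.a=0 P1.a=0
P0.a=0 P1.a=1
P0.a=1 P1.a=0
P0.a=1 P1.a=1

outcome vector order: (P0.a,P1.a)
|TSO outcomes| = 4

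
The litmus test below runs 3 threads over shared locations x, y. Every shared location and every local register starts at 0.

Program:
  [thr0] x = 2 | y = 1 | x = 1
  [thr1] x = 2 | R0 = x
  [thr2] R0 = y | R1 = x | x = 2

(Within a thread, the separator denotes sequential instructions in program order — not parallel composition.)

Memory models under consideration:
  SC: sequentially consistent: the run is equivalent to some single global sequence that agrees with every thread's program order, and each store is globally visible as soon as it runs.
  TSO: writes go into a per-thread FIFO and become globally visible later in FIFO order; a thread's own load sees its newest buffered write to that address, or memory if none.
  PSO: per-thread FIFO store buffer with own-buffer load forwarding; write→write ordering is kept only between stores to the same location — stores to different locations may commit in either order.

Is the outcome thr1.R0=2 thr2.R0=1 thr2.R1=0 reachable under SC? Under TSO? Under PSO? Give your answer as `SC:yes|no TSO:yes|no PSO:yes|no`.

SC:no TSO:no PSO:yes

outcome vector order: (thr1.R0,thr2.R0,thr2.R1)
under SC → <1 0 0>, <1 0 1>, <1 0 2>, <1 1 1>, <1 1 2>, <2 0 0>, <2 0 1>, <2 0 2>, <2 1 1>, <2 1 2>
under TSO → <1 0 0>, <1 0 1>, <1 0 2>, <1 1 1>, <1 1 2>, <2 0 0>, <2 0 1>, <2 0 2>, <2 1 1>, <2 1 2>
under PSO → <1 0 0>, <1 0 1>, <1 0 2>, <1 1 0>, <1 1 1>, <1 1 2>, <2 0 0>, <2 0 1>, <2 0 2>, <2 1 0>, <2 1 1>, <2 1 2>
target <2 1 0> ∈ {PSO}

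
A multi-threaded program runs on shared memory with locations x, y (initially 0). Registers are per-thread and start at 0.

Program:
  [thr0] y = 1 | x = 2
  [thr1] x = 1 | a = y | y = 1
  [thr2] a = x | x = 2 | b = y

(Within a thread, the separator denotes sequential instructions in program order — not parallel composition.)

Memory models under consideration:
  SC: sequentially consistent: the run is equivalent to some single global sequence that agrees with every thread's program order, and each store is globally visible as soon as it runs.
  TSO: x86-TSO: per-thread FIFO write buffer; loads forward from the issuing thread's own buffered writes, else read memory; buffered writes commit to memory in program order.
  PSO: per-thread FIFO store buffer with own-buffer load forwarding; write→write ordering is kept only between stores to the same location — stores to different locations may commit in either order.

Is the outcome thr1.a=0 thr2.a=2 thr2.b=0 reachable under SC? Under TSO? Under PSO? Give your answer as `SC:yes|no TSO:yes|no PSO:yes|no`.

outcome vector order: (thr1.a,thr2.a,thr2.b)
SC (10): (0,0,0), (0,0,1), (0,1,0), (0,1,1), (0,2,1), (1,0,0), (1,0,1), (1,1,0), (1,1,1), (1,2,1)
TSO (10): (0,0,0), (0,0,1), (0,1,0), (0,1,1), (0,2,1), (1,0,0), (1,0,1), (1,1,0), (1,1,1), (1,2,1)
PSO (12): (0,0,0), (0,0,1), (0,1,0), (0,1,1), (0,2,0), (0,2,1), (1,0,0), (1,0,1), (1,1,0), (1,1,1), (1,2,0), (1,2,1)
target (0,2,0) ∈ {PSO}

SC:no TSO:no PSO:yes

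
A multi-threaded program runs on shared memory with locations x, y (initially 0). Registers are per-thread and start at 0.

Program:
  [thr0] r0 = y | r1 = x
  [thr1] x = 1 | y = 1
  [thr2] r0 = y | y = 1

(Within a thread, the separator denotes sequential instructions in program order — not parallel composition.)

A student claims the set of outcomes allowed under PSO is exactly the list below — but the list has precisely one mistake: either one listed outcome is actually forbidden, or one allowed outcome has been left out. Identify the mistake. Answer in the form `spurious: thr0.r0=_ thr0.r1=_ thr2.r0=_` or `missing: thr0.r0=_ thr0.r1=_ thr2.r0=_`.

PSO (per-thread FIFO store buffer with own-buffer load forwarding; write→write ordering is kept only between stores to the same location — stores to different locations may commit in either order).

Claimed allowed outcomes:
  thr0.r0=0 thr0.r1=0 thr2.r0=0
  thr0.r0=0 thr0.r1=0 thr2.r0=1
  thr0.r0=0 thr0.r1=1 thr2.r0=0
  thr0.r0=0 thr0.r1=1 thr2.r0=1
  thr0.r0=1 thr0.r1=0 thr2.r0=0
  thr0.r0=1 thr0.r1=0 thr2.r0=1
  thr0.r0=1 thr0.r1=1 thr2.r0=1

outcome vector order: (thr0.r0,thr0.r1,thr2.r0)
[PSO] allowed = {<0 0 0>, <0 0 1>, <0 1 0>, <0 1 1>, <1 0 0>, <1 0 1>, <1 1 0>, <1 1 1>}
PSO∖claimed = {<1 1 0>}

missing: thr0.r0=1 thr0.r1=1 thr2.r0=0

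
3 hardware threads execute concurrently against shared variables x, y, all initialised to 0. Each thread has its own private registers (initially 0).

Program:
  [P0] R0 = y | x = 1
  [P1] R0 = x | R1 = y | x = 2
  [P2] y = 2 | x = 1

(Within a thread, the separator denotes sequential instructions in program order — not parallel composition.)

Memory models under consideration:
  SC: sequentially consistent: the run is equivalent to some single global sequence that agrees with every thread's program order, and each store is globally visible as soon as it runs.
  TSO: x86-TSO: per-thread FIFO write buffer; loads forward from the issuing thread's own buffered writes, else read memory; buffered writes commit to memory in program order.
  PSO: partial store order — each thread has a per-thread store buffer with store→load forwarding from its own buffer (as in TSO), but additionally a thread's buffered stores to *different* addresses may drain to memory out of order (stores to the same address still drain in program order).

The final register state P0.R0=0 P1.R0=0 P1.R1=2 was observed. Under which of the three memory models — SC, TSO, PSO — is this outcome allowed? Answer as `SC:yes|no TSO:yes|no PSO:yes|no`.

SC:yes TSO:yes PSO:yes

outcome vector order: (P0.R0,P1.R0,P1.R1)
under SC → (0,0,0), (0,0,2), (0,1,0), (0,1,2), (2,0,0), (2,0,2), (2,1,2)
under TSO → (0,0,0), (0,0,2), (0,1,0), (0,1,2), (2,0,0), (2,0,2), (2,1,2)
under PSO → (0,0,0), (0,0,2), (0,1,0), (0,1,2), (2,0,0), (2,0,2), (2,1,0), (2,1,2)
target (0,0,2) ∈ {SC,TSO,PSO}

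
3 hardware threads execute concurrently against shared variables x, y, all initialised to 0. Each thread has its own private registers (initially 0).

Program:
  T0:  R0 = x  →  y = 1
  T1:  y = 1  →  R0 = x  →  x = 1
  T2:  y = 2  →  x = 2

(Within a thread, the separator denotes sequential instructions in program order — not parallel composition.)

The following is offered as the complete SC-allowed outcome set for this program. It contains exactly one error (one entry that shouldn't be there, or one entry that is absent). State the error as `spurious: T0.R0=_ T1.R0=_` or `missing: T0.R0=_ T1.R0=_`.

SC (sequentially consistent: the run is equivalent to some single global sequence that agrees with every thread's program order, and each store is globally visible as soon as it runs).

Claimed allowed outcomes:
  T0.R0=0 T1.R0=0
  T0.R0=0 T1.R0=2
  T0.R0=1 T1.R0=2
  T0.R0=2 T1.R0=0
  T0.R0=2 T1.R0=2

missing: T0.R0=1 T1.R0=0

outcome vector order: (T0.R0,T1.R0)
under SC → <0 0>, <0 2>, <1 0>, <1 2>, <2 0>, <2 2>
SC∖claimed = {<1 0>}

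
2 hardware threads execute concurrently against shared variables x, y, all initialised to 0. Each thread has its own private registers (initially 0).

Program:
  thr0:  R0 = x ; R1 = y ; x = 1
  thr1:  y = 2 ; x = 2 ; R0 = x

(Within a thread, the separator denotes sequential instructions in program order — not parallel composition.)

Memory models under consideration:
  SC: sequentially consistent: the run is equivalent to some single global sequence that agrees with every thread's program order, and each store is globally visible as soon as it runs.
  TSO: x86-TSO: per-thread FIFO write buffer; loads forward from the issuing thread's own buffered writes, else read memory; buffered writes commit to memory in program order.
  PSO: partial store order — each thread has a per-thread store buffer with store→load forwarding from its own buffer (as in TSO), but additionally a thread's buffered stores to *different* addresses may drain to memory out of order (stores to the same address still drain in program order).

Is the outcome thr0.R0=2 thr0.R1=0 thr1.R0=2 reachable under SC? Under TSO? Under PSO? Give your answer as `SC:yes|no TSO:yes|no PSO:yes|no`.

SC:no TSO:no PSO:yes

outcome vector order: (thr0.R0,thr0.R1,thr1.R0)
SC (6): <0 0 1>, <0 0 2>, <0 2 1>, <0 2 2>, <2 2 1>, <2 2 2>
TSO (6): <0 0 1>, <0 0 2>, <0 2 1>, <0 2 2>, <2 2 1>, <2 2 2>
PSO (8): <0 0 1>, <0 0 2>, <0 2 1>, <0 2 2>, <2 0 1>, <2 0 2>, <2 2 1>, <2 2 2>
target <2 0 2> ∈ {PSO}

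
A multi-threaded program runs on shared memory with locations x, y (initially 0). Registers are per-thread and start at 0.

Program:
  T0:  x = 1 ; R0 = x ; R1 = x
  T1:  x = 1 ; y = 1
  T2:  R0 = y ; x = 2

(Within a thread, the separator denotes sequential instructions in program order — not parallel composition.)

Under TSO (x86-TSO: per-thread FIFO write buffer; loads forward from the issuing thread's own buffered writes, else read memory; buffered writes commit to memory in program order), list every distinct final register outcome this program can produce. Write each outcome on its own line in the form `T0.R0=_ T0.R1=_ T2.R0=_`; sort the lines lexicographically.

outcome vector order: (T0.R0,T0.R1,T2.R0)
|TSO outcomes| = 7

T0.R0=1 T0.R1=1 T2.R0=0
T0.R0=1 T0.R1=1 T2.R0=1
T0.R0=1 T0.R1=2 T2.R0=0
T0.R0=1 T0.R1=2 T2.R0=1
T0.R0=2 T0.R1=1 T2.R0=0
T0.R0=2 T0.R1=2 T2.R0=0
T0.R0=2 T0.R1=2 T2.R0=1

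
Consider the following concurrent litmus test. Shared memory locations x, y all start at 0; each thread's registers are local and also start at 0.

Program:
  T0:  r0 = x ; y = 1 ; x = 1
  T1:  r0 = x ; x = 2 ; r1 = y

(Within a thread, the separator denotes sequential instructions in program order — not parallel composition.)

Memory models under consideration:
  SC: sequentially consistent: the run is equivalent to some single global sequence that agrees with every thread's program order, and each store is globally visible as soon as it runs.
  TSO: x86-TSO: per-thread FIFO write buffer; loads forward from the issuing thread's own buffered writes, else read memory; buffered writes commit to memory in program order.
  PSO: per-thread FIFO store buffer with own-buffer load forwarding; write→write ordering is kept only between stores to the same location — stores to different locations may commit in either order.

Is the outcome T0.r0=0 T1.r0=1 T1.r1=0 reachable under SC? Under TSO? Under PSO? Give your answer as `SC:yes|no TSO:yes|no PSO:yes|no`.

outcome vector order: (T0.r0,T1.r0,T1.r1)
SC (5): (0,0,0) (0,0,1) (0,1,1) (2,0,0) (2,0,1)
TSO (5): (0,0,0) (0,0,1) (0,1,1) (2,0,0) (2,0,1)
PSO (6): (0,0,0) (0,0,1) (0,1,0) (0,1,1) (2,0,0) (2,0,1)
target (0,1,0) ∈ {PSO}

SC:no TSO:no PSO:yes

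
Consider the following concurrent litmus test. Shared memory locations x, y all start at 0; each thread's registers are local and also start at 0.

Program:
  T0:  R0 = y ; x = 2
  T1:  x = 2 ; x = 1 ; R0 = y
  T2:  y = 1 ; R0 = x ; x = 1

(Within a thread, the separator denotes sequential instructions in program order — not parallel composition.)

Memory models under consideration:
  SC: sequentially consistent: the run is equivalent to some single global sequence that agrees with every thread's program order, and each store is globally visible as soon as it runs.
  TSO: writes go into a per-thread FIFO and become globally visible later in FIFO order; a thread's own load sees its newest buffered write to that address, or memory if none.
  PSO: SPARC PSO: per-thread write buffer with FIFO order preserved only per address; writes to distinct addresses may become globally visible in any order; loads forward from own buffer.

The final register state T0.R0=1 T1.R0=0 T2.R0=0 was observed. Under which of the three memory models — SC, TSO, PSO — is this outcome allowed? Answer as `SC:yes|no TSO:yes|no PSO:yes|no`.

outcome vector order: (T0.R0,T1.R0,T2.R0)
SC (10): (0,0,1), (0,0,2), (0,1,0), (0,1,1), (0,1,2), (1,0,1), (1,0,2), (1,1,0), (1,1,1), (1,1,2)
TSO (12): (0,0,0), (0,0,1), (0,0,2), (0,1,0), (0,1,1), (0,1,2), (1,0,0), (1,0,1), (1,0,2), (1,1,0), (1,1,1), (1,1,2)
PSO (12): (0,0,0), (0,0,1), (0,0,2), (0,1,0), (0,1,1), (0,1,2), (1,0,0), (1,0,1), (1,0,2), (1,1,0), (1,1,1), (1,1,2)
target (1,0,0) ∈ {TSO,PSO}

SC:no TSO:yes PSO:yes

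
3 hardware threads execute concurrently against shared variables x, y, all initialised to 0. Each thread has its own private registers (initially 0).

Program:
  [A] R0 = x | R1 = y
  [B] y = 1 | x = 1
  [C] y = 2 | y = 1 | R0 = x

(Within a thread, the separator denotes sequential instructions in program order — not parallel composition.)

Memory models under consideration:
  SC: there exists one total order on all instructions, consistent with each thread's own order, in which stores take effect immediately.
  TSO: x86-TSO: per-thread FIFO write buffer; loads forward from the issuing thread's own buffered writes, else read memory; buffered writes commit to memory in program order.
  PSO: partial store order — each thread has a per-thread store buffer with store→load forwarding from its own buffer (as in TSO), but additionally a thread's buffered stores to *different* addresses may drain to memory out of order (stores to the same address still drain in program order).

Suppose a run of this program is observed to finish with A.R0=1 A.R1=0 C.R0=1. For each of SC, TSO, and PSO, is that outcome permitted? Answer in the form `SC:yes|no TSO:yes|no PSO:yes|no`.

outcome vector order: (A.R0,A.R1,C.R0)
SC (9): 0/0/0 0/0/1 0/1/0 0/1/1 0/2/0 0/2/1 1/1/0 1/1/1 1/2/1
TSO (10): 0/0/0 0/0/1 0/1/0 0/1/1 0/2/0 0/2/1 1/1/0 1/1/1 1/2/0 1/2/1
PSO (12): 0/0/0 0/0/1 0/1/0 0/1/1 0/2/0 0/2/1 1/0/0 1/0/1 1/1/0 1/1/1 1/2/0 1/2/1
target 1/0/1 ∈ {PSO}

SC:no TSO:no PSO:yes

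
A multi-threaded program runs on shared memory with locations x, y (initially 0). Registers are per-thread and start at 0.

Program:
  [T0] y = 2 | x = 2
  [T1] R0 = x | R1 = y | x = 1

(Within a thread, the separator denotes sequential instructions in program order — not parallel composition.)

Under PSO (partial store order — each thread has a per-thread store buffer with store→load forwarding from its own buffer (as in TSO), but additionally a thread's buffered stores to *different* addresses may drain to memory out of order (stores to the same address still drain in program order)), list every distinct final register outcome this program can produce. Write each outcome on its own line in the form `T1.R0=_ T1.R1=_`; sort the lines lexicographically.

T1.R0=0 T1.R1=0
T1.R0=0 T1.R1=2
T1.R0=2 T1.R1=0
T1.R0=2 T1.R1=2

outcome vector order: (T1.R0,T1.R1)
|PSO outcomes| = 4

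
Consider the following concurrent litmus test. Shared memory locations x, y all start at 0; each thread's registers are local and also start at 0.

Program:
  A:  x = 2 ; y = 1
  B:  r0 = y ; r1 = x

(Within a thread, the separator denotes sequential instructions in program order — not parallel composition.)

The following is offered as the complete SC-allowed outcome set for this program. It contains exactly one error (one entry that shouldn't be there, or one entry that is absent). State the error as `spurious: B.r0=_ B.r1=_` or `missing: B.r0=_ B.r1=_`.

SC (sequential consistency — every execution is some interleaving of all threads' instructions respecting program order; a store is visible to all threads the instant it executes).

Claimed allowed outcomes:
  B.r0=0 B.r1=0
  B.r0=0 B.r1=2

outcome vector order: (B.r0,B.r1)
under SC → 00; 02; 12
SC∖claimed = {12}

missing: B.r0=1 B.r1=2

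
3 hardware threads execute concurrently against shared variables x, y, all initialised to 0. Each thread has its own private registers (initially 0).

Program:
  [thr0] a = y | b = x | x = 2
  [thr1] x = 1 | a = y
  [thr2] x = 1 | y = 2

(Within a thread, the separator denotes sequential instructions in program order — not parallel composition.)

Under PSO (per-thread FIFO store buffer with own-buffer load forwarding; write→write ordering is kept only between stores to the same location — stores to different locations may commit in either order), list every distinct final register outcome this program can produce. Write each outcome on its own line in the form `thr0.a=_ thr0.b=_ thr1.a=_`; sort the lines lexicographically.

outcome vector order: (thr0.a,thr0.b,thr1.a)
|PSO outcomes| = 8

thr0.a=0 thr0.b=0 thr1.a=0
thr0.a=0 thr0.b=0 thr1.a=2
thr0.a=0 thr0.b=1 thr1.a=0
thr0.a=0 thr0.b=1 thr1.a=2
thr0.a=2 thr0.b=0 thr1.a=0
thr0.a=2 thr0.b=0 thr1.a=2
thr0.a=2 thr0.b=1 thr1.a=0
thr0.a=2 thr0.b=1 thr1.a=2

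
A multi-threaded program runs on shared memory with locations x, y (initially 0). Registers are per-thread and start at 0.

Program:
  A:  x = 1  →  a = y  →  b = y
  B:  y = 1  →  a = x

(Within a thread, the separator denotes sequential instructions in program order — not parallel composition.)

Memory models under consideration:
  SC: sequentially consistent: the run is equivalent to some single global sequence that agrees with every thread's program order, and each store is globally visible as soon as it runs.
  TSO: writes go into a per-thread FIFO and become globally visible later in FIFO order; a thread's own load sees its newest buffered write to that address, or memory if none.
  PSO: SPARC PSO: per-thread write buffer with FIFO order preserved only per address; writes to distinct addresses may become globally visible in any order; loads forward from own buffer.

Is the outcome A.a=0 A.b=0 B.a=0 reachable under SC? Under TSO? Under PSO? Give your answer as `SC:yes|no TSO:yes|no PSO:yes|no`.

outcome vector order: (A.a,A.b,B.a)
under SC → <0 0 1>, <0 1 1>, <1 1 0>, <1 1 1>
under TSO → <0 0 0>, <0 0 1>, <0 1 0>, <0 1 1>, <1 1 0>, <1 1 1>
under PSO → <0 0 0>, <0 0 1>, <0 1 0>, <0 1 1>, <1 1 0>, <1 1 1>
target <0 0 0> ∈ {TSO,PSO}

SC:no TSO:yes PSO:yes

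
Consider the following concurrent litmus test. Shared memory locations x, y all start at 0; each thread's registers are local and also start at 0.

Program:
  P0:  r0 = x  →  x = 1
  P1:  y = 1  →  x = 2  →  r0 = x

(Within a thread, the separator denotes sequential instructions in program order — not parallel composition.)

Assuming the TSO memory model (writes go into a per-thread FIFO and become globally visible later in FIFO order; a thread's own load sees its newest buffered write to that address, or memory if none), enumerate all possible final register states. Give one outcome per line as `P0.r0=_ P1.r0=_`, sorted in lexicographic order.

P0.r0=0 P1.r0=1
P0.r0=0 P1.r0=2
P0.r0=2 P1.r0=1
P0.r0=2 P1.r0=2

outcome vector order: (P0.r0,P1.r0)
|TSO outcomes| = 4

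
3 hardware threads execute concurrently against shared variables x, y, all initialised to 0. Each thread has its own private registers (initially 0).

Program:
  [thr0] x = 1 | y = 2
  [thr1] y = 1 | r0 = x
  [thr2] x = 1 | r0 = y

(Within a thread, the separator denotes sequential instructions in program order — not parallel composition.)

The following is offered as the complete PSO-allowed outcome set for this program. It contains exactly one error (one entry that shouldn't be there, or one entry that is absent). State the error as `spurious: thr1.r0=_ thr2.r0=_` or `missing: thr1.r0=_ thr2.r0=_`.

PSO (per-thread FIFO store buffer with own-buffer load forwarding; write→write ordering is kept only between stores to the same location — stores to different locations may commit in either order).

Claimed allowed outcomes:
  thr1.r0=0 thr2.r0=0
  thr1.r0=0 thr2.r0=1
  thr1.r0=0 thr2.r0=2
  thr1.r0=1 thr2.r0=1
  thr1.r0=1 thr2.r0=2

missing: thr1.r0=1 thr2.r0=0

outcome vector order: (thr1.r0,thr2.r0)
under PSO → (0,0); (0,1); (0,2); (1,0); (1,1); (1,2)
PSO∖claimed = {(1,0)}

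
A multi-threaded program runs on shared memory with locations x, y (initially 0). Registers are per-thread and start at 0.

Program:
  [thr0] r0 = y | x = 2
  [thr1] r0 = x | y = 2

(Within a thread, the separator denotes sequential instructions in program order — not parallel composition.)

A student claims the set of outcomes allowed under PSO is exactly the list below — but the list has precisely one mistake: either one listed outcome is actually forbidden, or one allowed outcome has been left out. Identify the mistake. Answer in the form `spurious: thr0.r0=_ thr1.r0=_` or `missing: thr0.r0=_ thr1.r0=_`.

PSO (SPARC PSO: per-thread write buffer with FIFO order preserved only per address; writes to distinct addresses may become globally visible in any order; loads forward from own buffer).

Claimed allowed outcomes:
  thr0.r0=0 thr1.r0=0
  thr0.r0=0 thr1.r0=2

missing: thr0.r0=2 thr1.r0=0

outcome vector order: (thr0.r0,thr1.r0)
[PSO] allowed = {0/0, 0/2, 2/0}
PSO∖claimed = {2/0}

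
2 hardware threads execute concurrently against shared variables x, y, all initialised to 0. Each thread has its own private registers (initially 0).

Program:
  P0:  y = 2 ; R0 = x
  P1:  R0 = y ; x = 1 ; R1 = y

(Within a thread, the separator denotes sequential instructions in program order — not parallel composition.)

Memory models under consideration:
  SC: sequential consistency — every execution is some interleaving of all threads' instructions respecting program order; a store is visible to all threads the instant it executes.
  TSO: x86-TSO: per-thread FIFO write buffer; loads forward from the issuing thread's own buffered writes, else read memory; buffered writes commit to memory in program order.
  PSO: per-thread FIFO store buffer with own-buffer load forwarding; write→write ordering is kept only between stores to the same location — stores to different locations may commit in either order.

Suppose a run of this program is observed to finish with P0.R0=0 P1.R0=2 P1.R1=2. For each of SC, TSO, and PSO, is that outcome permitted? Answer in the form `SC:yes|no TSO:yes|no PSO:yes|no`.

SC:yes TSO:yes PSO:yes

outcome vector order: (P0.R0,P1.R0,P1.R1)
SC: 5 outcomes — {<0 0 2> <0 2 2> <1 0 0> <1 0 2> <1 2 2>}
TSO: 6 outcomes — {<0 0 0> <0 0 2> <0 2 2> <1 0 0> <1 0 2> <1 2 2>}
PSO: 6 outcomes — {<0 0 0> <0 0 2> <0 2 2> <1 0 0> <1 0 2> <1 2 2>}
target <0 2 2> ∈ {SC,TSO,PSO}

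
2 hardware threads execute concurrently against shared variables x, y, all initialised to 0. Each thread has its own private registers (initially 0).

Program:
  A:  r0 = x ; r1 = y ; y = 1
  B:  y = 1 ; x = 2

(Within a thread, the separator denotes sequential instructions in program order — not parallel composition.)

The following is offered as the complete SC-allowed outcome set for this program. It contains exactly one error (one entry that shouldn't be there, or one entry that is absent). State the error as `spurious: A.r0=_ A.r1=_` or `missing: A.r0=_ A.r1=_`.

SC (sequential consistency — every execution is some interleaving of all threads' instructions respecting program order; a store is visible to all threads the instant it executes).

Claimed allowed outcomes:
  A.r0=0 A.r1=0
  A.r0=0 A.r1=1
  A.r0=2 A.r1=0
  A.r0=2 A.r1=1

spurious: A.r0=2 A.r1=0

outcome vector order: (A.r0,A.r1)
SC (3): 0/0; 0/1; 2/1
claimed∖SC = {2/0}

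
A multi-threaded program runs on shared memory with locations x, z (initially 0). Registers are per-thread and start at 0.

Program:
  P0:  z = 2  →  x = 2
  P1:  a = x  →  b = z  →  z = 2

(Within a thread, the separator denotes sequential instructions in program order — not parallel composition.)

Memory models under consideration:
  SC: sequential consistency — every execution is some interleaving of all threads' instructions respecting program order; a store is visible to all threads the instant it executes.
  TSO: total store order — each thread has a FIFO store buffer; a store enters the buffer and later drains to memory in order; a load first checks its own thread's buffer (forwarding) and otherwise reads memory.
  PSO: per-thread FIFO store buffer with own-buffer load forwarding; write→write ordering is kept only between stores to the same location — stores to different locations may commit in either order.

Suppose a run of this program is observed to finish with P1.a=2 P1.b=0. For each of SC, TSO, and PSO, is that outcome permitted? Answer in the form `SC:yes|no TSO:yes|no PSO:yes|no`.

outcome vector order: (P1.a,P1.b)
SC: 3 outcomes — {(0,0), (0,2), (2,2)}
TSO: 3 outcomes — {(0,0), (0,2), (2,2)}
PSO: 4 outcomes — {(0,0), (0,2), (2,0), (2,2)}
target (2,0) ∈ {PSO}

SC:no TSO:no PSO:yes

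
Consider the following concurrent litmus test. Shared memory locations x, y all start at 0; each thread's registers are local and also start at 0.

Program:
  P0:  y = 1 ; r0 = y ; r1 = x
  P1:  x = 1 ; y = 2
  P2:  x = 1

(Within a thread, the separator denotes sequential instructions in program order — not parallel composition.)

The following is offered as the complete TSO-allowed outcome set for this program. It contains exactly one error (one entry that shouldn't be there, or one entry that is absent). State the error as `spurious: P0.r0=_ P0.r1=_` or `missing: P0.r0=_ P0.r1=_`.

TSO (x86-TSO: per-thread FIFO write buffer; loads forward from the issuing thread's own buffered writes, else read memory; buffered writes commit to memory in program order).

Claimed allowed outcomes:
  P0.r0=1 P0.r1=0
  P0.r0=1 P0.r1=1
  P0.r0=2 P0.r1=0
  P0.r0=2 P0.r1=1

outcome vector order: (P0.r0,P0.r1)
[TSO] allowed = {10; 11; 21}
claimed∖TSO = {20}

spurious: P0.r0=2 P0.r1=0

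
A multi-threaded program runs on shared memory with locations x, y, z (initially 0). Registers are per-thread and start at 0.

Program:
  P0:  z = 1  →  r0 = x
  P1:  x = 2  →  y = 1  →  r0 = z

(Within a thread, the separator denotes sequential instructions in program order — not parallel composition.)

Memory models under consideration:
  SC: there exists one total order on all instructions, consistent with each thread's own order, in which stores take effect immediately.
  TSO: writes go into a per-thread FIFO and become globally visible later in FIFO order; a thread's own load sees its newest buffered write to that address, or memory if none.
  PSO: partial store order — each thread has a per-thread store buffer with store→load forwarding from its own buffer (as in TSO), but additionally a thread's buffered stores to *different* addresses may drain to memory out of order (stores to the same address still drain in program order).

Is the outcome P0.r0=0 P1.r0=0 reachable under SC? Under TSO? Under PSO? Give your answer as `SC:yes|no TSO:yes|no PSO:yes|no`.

outcome vector order: (P0.r0,P1.r0)
[SC] allowed = {01, 20, 21}
[TSO] allowed = {00, 01, 20, 21}
[PSO] allowed = {00, 01, 20, 21}
target 00 ∈ {TSO,PSO}

SC:no TSO:yes PSO:yes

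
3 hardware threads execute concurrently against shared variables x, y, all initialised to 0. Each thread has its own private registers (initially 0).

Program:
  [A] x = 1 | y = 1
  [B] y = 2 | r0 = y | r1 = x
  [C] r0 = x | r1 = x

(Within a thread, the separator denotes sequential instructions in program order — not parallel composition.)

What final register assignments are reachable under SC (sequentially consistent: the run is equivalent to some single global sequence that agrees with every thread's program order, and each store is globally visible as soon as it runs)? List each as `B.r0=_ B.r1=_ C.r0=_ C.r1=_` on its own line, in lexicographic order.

outcome vector order: (B.r0,B.r1,C.r0,C.r1)
|SC outcomes| = 9

B.r0=1 B.r1=1 C.r0=0 C.r1=0
B.r0=1 B.r1=1 C.r0=0 C.r1=1
B.r0=1 B.r1=1 C.r0=1 C.r1=1
B.r0=2 B.r1=0 C.r0=0 C.r1=0
B.r0=2 B.r1=0 C.r0=0 C.r1=1
B.r0=2 B.r1=0 C.r0=1 C.r1=1
B.r0=2 B.r1=1 C.r0=0 C.r1=0
B.r0=2 B.r1=1 C.r0=0 C.r1=1
B.r0=2 B.r1=1 C.r0=1 C.r1=1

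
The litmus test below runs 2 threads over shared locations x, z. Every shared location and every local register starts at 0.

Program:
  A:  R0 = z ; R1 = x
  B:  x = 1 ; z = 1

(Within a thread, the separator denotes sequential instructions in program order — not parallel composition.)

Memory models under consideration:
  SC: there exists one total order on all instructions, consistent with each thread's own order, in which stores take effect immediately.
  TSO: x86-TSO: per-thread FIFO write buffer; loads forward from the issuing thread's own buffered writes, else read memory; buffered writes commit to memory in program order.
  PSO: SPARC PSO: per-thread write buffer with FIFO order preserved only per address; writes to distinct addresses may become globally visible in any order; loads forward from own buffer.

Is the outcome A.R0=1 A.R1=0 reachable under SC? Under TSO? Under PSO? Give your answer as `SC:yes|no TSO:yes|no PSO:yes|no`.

outcome vector order: (A.R0,A.R1)
SC (3): <0 0>, <0 1>, <1 1>
TSO (3): <0 0>, <0 1>, <1 1>
PSO (4): <0 0>, <0 1>, <1 0>, <1 1>
target <1 0> ∈ {PSO}

SC:no TSO:no PSO:yes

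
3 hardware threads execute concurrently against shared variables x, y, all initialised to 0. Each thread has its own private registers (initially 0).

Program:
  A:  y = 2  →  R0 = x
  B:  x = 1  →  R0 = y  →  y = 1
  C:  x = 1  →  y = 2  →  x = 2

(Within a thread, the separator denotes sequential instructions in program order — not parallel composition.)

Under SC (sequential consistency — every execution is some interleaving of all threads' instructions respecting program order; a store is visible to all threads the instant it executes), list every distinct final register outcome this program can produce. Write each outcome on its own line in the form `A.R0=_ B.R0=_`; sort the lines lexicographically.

A.R0=0 B.R0=2
A.R0=1 B.R0=0
A.R0=1 B.R0=2
A.R0=2 B.R0=0
A.R0=2 B.R0=2

outcome vector order: (A.R0,B.R0)
|SC outcomes| = 5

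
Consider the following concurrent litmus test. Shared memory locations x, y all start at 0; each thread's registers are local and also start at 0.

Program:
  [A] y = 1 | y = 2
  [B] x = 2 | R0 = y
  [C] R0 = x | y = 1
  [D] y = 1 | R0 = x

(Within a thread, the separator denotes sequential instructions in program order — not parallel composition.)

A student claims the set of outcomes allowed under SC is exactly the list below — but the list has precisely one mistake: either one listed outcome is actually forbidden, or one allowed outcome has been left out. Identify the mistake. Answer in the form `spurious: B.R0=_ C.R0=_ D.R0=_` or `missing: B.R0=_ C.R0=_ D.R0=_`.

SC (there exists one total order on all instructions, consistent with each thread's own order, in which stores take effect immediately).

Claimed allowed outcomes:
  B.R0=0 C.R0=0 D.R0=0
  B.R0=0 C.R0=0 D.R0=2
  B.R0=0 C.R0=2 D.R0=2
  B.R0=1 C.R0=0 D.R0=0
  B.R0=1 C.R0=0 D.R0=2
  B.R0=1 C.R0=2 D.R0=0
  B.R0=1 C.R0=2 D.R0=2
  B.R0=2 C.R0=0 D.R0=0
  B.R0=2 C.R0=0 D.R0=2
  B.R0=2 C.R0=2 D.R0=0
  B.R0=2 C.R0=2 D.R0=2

spurious: B.R0=0 C.R0=0 D.R0=0

outcome vector order: (B.R0,C.R0,D.R0)
[SC] allowed = {0/0/2, 0/2/2, 1/0/0, 1/0/2, 1/2/0, 1/2/2, 2/0/0, 2/0/2, 2/2/0, 2/2/2}
claimed∖SC = {0/0/0}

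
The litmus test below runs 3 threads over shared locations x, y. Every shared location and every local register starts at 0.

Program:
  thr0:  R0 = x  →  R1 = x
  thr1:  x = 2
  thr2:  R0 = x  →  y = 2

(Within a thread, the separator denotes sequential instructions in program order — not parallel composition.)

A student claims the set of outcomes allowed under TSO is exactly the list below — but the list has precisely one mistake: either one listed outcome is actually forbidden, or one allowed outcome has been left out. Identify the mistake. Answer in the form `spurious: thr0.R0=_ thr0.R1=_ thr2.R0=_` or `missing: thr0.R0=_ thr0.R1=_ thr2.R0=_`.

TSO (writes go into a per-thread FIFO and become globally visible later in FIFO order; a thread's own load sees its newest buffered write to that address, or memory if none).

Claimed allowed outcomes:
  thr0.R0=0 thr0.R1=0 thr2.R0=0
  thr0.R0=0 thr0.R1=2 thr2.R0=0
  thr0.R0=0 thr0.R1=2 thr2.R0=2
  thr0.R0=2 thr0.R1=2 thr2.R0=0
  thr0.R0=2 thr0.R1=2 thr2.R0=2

outcome vector order: (thr0.R0,thr0.R1,thr2.R0)
TSO: 6 outcomes — {000 002 020 022 220 222}
TSO∖claimed = {002}

missing: thr0.R0=0 thr0.R1=0 thr2.R0=2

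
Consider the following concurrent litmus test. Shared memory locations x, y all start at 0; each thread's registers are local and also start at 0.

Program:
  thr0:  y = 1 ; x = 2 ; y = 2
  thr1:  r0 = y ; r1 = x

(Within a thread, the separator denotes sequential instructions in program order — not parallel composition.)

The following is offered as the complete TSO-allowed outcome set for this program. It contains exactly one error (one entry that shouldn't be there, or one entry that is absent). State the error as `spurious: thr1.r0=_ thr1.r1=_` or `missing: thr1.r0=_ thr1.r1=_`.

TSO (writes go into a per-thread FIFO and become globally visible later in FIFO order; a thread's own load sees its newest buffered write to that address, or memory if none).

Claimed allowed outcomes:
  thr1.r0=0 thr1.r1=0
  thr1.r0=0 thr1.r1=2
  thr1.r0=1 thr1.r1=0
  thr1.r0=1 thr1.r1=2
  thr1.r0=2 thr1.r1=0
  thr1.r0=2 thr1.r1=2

spurious: thr1.r0=2 thr1.r1=0

outcome vector order: (thr1.r0,thr1.r1)
TSO: 5 outcomes — {(0,0); (0,2); (1,0); (1,2); (2,2)}
claimed∖TSO = {(2,0)}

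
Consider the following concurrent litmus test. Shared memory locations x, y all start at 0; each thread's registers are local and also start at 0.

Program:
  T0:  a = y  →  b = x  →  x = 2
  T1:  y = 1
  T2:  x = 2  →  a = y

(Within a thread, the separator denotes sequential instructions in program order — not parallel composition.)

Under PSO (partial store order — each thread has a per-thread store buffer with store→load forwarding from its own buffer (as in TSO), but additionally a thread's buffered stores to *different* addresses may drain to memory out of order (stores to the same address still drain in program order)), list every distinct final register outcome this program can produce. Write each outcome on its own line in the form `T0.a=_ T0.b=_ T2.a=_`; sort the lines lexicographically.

T0.a=0 T0.b=0 T2.a=0
T0.a=0 T0.b=0 T2.a=1
T0.a=0 T0.b=2 T2.a=0
T0.a=0 T0.b=2 T2.a=1
T0.a=1 T0.b=0 T2.a=0
T0.a=1 T0.b=0 T2.a=1
T0.a=1 T0.b=2 T2.a=0
T0.a=1 T0.b=2 T2.a=1

outcome vector order: (T0.a,T0.b,T2.a)
|PSO outcomes| = 8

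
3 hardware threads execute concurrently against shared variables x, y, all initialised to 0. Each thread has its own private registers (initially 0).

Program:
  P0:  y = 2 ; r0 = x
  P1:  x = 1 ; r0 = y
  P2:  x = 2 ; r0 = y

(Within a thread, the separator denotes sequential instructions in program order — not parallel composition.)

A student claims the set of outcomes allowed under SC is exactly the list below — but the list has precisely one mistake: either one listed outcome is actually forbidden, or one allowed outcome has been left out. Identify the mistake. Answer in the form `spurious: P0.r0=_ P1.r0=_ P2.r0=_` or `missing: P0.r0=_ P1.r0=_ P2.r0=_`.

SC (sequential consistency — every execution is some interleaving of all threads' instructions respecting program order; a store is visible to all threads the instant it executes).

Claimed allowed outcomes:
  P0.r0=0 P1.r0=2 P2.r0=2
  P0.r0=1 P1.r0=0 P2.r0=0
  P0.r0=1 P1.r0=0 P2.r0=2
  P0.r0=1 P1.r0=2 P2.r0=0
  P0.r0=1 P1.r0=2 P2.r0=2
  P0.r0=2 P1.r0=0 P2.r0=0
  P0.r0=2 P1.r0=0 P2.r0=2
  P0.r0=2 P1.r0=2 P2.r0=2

outcome vector order: (P0.r0,P1.r0,P2.r0)
[SC] allowed = {(0,2,2); (1,0,0); (1,0,2); (1,2,0); (1,2,2); (2,0,0); (2,0,2); (2,2,0); (2,2,2)}
SC∖claimed = {(2,2,0)}

missing: P0.r0=2 P1.r0=2 P2.r0=0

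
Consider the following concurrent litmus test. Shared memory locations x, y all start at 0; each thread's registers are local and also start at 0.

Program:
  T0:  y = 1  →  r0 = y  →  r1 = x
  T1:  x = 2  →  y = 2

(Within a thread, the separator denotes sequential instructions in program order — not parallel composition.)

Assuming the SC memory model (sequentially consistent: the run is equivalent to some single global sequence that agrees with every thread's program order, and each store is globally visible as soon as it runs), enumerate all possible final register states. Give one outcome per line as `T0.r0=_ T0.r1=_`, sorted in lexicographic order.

outcome vector order: (T0.r0,T0.r1)
|SC outcomes| = 3

T0.r0=1 T0.r1=0
T0.r0=1 T0.r1=2
T0.r0=2 T0.r1=2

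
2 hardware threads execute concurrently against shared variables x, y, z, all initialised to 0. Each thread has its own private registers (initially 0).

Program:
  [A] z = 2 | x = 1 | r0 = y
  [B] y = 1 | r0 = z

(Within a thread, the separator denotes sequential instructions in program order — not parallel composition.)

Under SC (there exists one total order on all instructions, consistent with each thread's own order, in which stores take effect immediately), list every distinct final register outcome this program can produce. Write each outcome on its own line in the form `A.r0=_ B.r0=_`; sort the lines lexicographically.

A.r0=0 B.r0=2
A.r0=1 B.r0=0
A.r0=1 B.r0=2

outcome vector order: (A.r0,B.r0)
|SC outcomes| = 3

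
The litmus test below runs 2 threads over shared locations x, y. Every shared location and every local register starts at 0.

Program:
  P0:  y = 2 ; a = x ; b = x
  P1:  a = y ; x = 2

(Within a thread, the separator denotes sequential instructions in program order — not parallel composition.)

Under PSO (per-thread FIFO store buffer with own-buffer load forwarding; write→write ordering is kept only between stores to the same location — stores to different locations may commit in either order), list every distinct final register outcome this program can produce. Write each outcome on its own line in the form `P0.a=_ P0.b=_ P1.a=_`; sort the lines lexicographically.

outcome vector order: (P0.a,P0.b,P1.a)
|PSO outcomes| = 6

P0.a=0 P0.b=0 P1.a=0
P0.a=0 P0.b=0 P1.a=2
P0.a=0 P0.b=2 P1.a=0
P0.a=0 P0.b=2 P1.a=2
P0.a=2 P0.b=2 P1.a=0
P0.a=2 P0.b=2 P1.a=2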